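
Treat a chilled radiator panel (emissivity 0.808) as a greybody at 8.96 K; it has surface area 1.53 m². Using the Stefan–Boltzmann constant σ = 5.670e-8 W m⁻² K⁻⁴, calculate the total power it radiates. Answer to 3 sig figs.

P ≈ 4.52×10⁻⁴ W

Area A = 1.53 m².
P = εσAT⁴ = 0.808 × 5.670×10⁻⁸ × 1.53 × (8.96)⁴ = 4.52×10⁻⁴ W.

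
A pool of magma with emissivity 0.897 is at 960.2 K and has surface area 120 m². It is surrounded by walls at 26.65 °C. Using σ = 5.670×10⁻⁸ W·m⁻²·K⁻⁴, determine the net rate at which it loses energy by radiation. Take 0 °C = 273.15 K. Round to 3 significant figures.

Net loss ≈ 5.14×10⁶ W

Surroundings: T = 26.65 °C + 273.15 = 299.80 K.
Area A = 120 m².
Net radiated power P_net = εσA(T⁴ − T₀⁴) = 0.897×5.670×10⁻⁸×120×(960.2⁴ − 299.80⁴).
T⁴ − T₀⁴ = 8.50055×10¹¹ − 8.07842×10⁹ = 8.41977×10¹¹ K⁴, so P_net = 5.14×10⁶ W.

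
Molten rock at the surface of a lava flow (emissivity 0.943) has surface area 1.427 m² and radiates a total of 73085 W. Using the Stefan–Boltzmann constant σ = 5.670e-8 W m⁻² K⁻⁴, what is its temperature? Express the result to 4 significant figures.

T ≈ 989.3 K

Area A = 1.427 m².
P = εσAT⁴ ⇒ T = (P/(εσA))^(1/4) = (73085/(0.943×5.670×10⁻⁸×1.427))^(1/4) = 989.3 K.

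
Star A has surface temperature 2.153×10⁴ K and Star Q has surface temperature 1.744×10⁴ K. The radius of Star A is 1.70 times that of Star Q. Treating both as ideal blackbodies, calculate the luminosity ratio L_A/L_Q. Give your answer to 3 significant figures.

L ∝ R²T⁴, so L_A/L_Q = (R_A/R_Q)²(T_A/T_Q)⁴ = (1.70)² × (2.153×10⁴/1.744×10⁴)⁴ = 2.89 × 2.32268 = 6.71.

L_A/L_Q ≈ 6.71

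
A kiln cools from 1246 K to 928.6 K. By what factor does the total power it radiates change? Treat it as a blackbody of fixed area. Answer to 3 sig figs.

P ∝ T⁴, so P₂/P₁ = (T₂/T₁)⁴ = (928.6/1246)⁴ = (0.745265)⁴ = 0.308.

P₂/P₁ ≈ 0.308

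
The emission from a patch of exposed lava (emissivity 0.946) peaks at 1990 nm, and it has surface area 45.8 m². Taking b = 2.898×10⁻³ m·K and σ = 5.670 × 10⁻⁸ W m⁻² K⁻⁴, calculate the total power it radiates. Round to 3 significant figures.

Wien's law: T = b/λ_max = 2.898×10⁻³/1.990×10⁻⁶ = 1456.28 K.
Area A = 45.8 m².
Then P = εσAT⁴ = 0.946×5.670×10⁻⁸×45.8×(1456.28)⁴ = 1.10×10⁷ W.

P ≈ 1.10×10⁷ W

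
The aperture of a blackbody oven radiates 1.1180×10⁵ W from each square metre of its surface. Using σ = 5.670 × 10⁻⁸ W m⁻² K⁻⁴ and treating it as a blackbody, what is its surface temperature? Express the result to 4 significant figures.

T ≈ 1185 K

I = σT⁴, so T = (I/σ)^(1/4) = (1.1180×10⁵/(5.670×10⁻⁸))^(1/4) = 1185 K.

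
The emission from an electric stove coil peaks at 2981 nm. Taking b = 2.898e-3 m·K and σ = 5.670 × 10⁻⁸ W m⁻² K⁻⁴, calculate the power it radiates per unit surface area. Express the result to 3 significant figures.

Wien's law: T = b/λ_max = 2.898×10⁻³/2.981×10⁻⁶ = 972.157 K.
Then I = σT⁴ = 5.670×10⁻⁸×(972.157)⁴ = 5.06×10⁴ W/m².

I ≈ 5.06×10⁴ W/m²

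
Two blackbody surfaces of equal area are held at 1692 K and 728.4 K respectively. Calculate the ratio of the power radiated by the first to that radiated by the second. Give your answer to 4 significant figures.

With equal areas, P₁/P₂ = (T₁/T₂)⁴ = (1692/728.4)⁴ = 29.12.

P₁/P₂ ≈ 29.12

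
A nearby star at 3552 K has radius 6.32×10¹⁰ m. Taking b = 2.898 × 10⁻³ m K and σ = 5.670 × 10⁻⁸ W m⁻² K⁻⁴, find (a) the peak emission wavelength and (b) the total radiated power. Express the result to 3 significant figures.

λ_max ≈ 816 nm; P ≈ 4.53×10²⁹ W

(a) λ_max = b/T = 2.898×10⁻³/3552 = 8.159×10⁻⁷ m = 816 nm.
Surface area A = 4πR² = 4π(6.32×10¹⁰ m)² = 5.01931×10²² m².
(b) P = σAT⁴ = 5.670×10⁻⁸×5.01931×10²²×(3552)⁴ = 4.53×10²⁹ W.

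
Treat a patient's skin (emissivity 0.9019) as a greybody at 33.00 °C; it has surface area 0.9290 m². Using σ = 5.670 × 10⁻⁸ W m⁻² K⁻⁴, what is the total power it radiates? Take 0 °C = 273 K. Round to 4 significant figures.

T = 33.00 °C + 273 = 306.00 K.
Area A = 0.9290 m².
P = εσAT⁴ = 0.9019 × 5.670×10⁻⁸ × 0.9290 × (306.00)⁴ = 416.5 W.

P ≈ 416.5 W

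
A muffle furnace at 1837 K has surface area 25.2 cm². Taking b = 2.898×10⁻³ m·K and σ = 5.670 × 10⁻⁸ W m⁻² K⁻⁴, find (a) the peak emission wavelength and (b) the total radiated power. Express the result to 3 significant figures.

(a) λ_max = b/T = 2.898×10⁻³/1837 = 1.578×10⁻⁶ m = 1.58×10³ nm.
Area A = 25.2 cm² = 2.52×10⁻³ m².
(b) P = σAT⁴ = 5.670×10⁻⁸×2.52×10⁻³×(1837)⁴ = 1.63×10³ W.

λ_max ≈ 1.58×10³ nm; P ≈ 1.63×10³ W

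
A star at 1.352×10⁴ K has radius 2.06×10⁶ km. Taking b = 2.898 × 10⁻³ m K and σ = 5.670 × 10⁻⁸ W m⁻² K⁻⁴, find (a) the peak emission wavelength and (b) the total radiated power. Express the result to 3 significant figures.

λ_max ≈ 214 nm; P ≈ 1.01×10²⁹ W

(a) λ_max = b/T = 2.898×10⁻³/1.352×10⁴ = 2.143×10⁻⁷ m = 214 nm.
Surface area A = 4πR² = 4π(2.06×10⁹ m)² = 5.33267×10¹⁹ m².
(b) P = σAT⁴ = 5.670×10⁻⁸×5.33267×10¹⁹×(1.352×10⁴)⁴ = 1.01×10²⁹ W.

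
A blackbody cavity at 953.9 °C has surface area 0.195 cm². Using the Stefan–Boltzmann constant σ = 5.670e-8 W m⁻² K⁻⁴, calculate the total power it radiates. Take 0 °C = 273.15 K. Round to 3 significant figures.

T = 953.9 °C + 273.15 = 1227.05 K.
Area A = 0.195 cm² = 1.95×10⁻⁵ m².
P = σAT⁴ = 5.670×10⁻⁸ × 1.95×10⁻⁵ × (1227.05)⁴ = 2.51 W.

P ≈ 2.51 W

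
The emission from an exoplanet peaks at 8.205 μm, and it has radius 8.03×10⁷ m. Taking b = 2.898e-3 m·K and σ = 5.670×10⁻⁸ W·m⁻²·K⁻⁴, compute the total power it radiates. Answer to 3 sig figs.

P ≈ 7.15×10¹⁹ W

Wien's law: T = b/λ_max = 2.898×10⁻³/8.205×10⁻⁶ = 353.199 K.
Surface area A = 4πR² = 4π(8.03×10⁷ m)² = 8.10291×10¹⁶ m².
Then P = σAT⁴ = 5.670×10⁻⁸×8.10291×10¹⁶×(353.199)⁴ = 7.15×10¹⁹ W.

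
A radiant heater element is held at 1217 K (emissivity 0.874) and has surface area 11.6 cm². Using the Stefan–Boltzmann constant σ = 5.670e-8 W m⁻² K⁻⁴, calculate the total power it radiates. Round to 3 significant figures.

Area A = 11.6 cm² = 1.16×10⁻³ m².
P = εσAT⁴ = 0.874 × 5.670×10⁻⁸ × 1.16×10⁻³ × (1217)⁴ = 126 W.

P ≈ 126 W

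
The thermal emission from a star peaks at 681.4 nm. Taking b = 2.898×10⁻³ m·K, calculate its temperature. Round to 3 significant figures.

Wien's law gives T = b/λ_max = (2.898×10⁻³ m·K)/(6.814×10⁻⁷ m) = 4.25×10³ K.

T ≈ 4.25×10³ K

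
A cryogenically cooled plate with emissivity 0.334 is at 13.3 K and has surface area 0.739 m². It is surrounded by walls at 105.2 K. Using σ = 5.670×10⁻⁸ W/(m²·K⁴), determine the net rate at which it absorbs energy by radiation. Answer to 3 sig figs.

Area A = 0.739 m².
Net radiated power P_net = εσA(T⁴ − T₀⁴) = 0.334×5.670×10⁻⁸×0.739×(13.3⁴ − 105.2⁴).
T⁴ − T₀⁴ = 31290.1 − 1.22479×10⁸ = -1.22448×10⁸ K⁴, so P_net = -1.71 W — negative, meaning a net gain of 1.71 W.

Net gain ≈ 1.71 W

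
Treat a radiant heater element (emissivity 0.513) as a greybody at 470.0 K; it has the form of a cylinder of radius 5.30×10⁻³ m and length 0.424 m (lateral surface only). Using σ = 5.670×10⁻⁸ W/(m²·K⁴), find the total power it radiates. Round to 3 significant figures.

P ≈ 20.0 W

Lateral area A = 2πrL = 2π×5.30×10⁻³×0.424 = 0.0141196 m².
P = εσAT⁴ = 0.513 × 5.670×10⁻⁸ × 0.0141196 × (470.0)⁴ = 20.0 W.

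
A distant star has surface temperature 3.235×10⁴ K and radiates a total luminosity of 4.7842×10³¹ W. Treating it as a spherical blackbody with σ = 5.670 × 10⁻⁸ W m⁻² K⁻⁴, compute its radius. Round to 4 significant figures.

L = 4πR²σT⁴ ⇒ R = √(L/(4πσT⁴)).
σT⁴ = 6.20984×10¹⁰ W/m², so R = √(4.7842×10³¹/(4π×6.20984×10¹⁰)) = 7.830×10⁹ m.

R ≈ 7.830×10⁹ m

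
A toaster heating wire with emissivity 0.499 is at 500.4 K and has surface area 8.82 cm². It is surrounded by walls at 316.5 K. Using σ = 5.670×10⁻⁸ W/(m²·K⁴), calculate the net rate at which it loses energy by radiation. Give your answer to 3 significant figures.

Area A = 8.82 cm² = 8.82×10⁻⁴ m².
Net radiated power P_net = εσA(T⁴ − T₀⁴) = 0.499×5.670×10⁻⁸×8.82×10⁻⁴×(500.4⁴ − 316.5⁴).
T⁴ − T₀⁴ = 6.27002×10¹⁰ − 1.00345×10¹⁰ = 5.26657×10¹⁰ K⁴, so P_net = 1.31 W.

Net loss ≈ 1.31 W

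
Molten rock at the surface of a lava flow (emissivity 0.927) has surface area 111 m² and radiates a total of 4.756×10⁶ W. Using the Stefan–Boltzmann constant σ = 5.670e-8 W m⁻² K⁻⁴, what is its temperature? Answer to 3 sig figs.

T ≈ 950 K

Area A = 111 m².
P = εσAT⁴ ⇒ T = (P/(εσA))^(1/4) = (4.756×10⁶/(0.927×5.670×10⁻⁸×111))^(1/4) = 950 K.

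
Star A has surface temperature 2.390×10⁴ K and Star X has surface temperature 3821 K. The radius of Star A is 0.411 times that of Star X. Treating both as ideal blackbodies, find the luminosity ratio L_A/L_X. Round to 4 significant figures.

L ∝ R²T⁴, so L_A/L_X = (R_A/R_X)²(T_A/T_X)⁴ = (0.411)² × (2.390×10⁴/3821)⁴ = 0.168921 × 1530.68 = 258.6.

L_A/L_X ≈ 258.6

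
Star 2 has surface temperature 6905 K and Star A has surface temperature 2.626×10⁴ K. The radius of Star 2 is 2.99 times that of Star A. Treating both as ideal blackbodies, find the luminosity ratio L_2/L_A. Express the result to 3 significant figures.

L ∝ R²T⁴, so L_2/L_A = (R_2/R_A)²(T_2/T_A)⁴ = (2.99)² × (6905/2.626×10⁴)⁴ = 8.9401 × 4.78053×10⁻³ = 0.0427.

L_2/L_A ≈ 0.0427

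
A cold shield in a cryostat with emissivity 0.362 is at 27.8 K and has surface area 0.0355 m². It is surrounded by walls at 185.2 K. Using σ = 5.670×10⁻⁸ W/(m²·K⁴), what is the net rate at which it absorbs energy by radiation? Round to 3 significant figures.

Net gain ≈ 0.857 W

Area A = 0.0355 m².
Net radiated power P_net = εσA(T⁴ − T₀⁴) = 0.362×5.670×10⁻⁸×0.0355×(27.8⁴ − 185.2⁴).
T⁴ − T₀⁴ = 5.97282×10⁵ − 1.17642×10⁹ = -1.17582×10⁹ K⁴, so P_net = -0.857 W — negative, meaning a net gain of 0.857 W.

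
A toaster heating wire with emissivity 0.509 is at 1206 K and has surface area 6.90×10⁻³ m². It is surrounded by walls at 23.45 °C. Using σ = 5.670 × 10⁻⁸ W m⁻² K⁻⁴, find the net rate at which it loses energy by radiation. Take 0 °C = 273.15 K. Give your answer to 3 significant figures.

Net loss ≈ 420 W

Surroundings: T = 23.45 °C + 273.15 = 296.60 K.
Area A = 6.90×10⁻³ m².
Net radiated power P_net = εσA(T⁴ − T₀⁴) = 0.509×5.670×10⁻⁸×6.90×10⁻³×(1206⁴ − 296.60⁴).
T⁴ − T₀⁴ = 2.11538×10¹² − 7.73900×10⁹ = 2.10764×10¹² K⁴, so P_net = 420 W.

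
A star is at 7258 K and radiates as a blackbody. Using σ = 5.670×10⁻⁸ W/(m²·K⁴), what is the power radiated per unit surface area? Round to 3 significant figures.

Stefan–Boltzmann: I = σT⁴ = 5.670×10⁻⁸ × (7258)⁴ = 1.57×10⁸ W/m².

I ≈ 1.57×10⁸ W/m²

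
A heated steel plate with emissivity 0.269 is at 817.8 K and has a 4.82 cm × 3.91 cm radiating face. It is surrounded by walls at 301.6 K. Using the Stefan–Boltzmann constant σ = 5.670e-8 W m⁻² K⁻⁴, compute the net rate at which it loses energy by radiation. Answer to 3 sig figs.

Area A = 0.0482 × 0.0391 = 1.88462×10⁻³ m².
Net radiated power P_net = εσA(T⁴ − T₀⁴) = 0.269×5.670×10⁻⁸×1.88462×10⁻³×(817.8⁴ − 301.6⁴).
T⁴ − T₀⁴ = 4.47289×10¹¹ − 8.27419×10⁹ = 4.39015×10¹¹ K⁴, so P_net = 12.6 W.

Net loss ≈ 12.6 W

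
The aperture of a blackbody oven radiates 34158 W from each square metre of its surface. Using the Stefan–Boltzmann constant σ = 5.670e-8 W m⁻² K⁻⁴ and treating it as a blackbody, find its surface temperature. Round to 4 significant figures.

I = σT⁴, so T = (I/σ)^(1/4) = (34158/(5.670×10⁻⁸))^(1/4) = 881.0 K.

T ≈ 881.0 K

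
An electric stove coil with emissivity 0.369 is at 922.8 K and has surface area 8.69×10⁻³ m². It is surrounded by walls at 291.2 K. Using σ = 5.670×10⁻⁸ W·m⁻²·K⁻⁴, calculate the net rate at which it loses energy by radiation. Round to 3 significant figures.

Area A = 8.69×10⁻³ m².
Net radiated power P_net = εσA(T⁴ − T₀⁴) = 0.369×5.670×10⁻⁸×8.69×10⁻³×(922.8⁴ − 291.2⁴).
T⁴ − T₀⁴ = 7.25154×10¹¹ − 7.19061×10⁹ = 7.17963×10¹¹ K⁴, so P_net = 131 W.

Net loss ≈ 131 W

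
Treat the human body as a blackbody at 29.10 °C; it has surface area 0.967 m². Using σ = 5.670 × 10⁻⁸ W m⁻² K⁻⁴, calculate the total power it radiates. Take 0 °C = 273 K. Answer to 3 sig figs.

T = 29.10 °C + 273 = 302.10 K.
Area A = 0.967 m².
P = σAT⁴ = 5.670×10⁻⁸ × 0.967 × (302.10)⁴ = 457 W.

P ≈ 457 W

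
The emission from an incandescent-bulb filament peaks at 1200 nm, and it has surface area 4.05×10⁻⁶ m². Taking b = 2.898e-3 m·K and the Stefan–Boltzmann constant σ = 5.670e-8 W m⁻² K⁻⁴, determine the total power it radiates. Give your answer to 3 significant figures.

Wien's law: T = b/λ_max = 2.898×10⁻³/1.200×10⁻⁶ = 2415.00 K.
Area A = 4.05×10⁻⁶ m².
Then P = σAT⁴ = 5.670×10⁻⁸×4.05×10⁻⁶×(2415.00)⁴ = 7.81 W.

P ≈ 7.81 W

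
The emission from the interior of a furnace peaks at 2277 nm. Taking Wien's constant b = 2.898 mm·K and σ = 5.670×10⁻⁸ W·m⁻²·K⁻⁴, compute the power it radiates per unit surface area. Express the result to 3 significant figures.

Wien's law: T = b/λ_max = 2.898×10⁻³/2.277×10⁻⁶ = 1272.73 K.
Then I = σT⁴ = 5.670×10⁻⁸×(1272.73)⁴ = 1.49×10⁵ W/m².

I ≈ 1.49×10⁵ W/m²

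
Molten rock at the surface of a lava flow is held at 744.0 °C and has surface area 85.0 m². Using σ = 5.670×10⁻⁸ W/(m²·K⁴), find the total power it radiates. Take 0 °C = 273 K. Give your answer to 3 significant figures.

T = 744.0 °C + 273 = 1017.0 K.
Area A = 85.0 m².
P = σAT⁴ = 5.670×10⁻⁸ × 85.0 × (1017.0)⁴ = 5.16×10⁶ W.

P ≈ 5.16×10⁶ W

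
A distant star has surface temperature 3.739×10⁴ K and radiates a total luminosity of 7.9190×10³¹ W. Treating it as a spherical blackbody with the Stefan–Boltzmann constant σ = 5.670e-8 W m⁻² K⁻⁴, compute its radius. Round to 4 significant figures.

R ≈ 7.541×10⁹ m

L = 4πR²σT⁴ ⇒ R = √(L/(4πσT⁴)).
σT⁴ = 1.10817×10¹¹ W/m², so R = √(7.9190×10³¹/(4π×1.10817×10¹¹)) = 7.541×10⁹ m.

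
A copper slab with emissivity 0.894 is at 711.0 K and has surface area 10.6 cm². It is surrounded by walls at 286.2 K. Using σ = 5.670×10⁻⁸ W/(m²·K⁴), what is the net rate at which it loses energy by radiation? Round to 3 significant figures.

Area A = 10.6 cm² = 1.06×10⁻³ m².
Net radiated power P_net = εσA(T⁴ − T₀⁴) = 0.894×5.670×10⁻⁸×1.06×10⁻³×(711.0⁴ − 286.2⁴).
T⁴ − T₀⁴ = 2.55551×10¹¹ − 6.70932×10⁹ = 2.48842×10¹¹ K⁴, so P_net = 13.4 W.

Net loss ≈ 13.4 W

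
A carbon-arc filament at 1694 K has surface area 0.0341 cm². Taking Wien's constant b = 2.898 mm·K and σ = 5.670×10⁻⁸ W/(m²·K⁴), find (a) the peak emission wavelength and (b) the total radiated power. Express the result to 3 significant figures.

(a) λ_max = b/T = 2.898×10⁻³/1694 = 1.711×10⁻⁶ m = 1.71×10³ nm.
Area A = 0.0341 cm² = 3.41×10⁻⁶ m².
(b) P = σAT⁴ = 5.670×10⁻⁸×3.41×10⁻⁶×(1694)⁴ = 1.59 W.

λ_max ≈ 1.71×10³ nm; P ≈ 1.59 W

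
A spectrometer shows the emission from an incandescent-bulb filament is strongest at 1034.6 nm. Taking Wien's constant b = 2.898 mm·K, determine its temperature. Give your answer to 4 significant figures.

T ≈ 2801 K

Wien's law gives T = b/λ_max = (2.898×10⁻³ m·K)/(1.0346×10⁻⁶ m) = 2801 K.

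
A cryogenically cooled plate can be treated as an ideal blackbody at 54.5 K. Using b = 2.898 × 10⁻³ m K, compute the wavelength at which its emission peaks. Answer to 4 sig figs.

λ_max ≈ 53.17 μm

Wien's displacement law: λ_max = b/T = (2.898×10⁻³ m·K)/(54.5 K) = 5.3174×10⁻⁵ m.
That is 53.17 μm, in the infrared range.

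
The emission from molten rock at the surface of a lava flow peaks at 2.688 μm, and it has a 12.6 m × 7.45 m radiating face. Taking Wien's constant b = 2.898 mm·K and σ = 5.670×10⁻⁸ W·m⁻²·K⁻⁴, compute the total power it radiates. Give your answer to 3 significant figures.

Wien's law: T = b/λ_max = 2.898×10⁻³/2.688×10⁻⁶ = 1078.12 K.
Area A = 12.6 × 7.45 = 93.87 m².
Then P = σAT⁴ = 5.670×10⁻⁸×93.87×(1078.12)⁴ = 7.19×10⁶ W.

P ≈ 7.19×10⁶ W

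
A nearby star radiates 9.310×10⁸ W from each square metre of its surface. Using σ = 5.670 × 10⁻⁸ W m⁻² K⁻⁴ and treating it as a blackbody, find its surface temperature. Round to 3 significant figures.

I = σT⁴, so T = (I/σ)^(1/4) = (9.310×10⁸/(5.670×10⁻⁸))^(1/4) = 1.13×10⁴ K.

T ≈ 1.13×10⁴ K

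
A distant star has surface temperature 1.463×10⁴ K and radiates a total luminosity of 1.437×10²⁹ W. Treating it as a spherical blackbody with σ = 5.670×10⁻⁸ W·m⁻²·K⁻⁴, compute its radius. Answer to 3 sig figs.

L = 4πR²σT⁴ ⇒ R = √(L/(4πσT⁴)).
σT⁴ = 2.59753×10⁹ W/m², so R = √(1.437×10²⁹/(4π×2.59753×10⁹)) = 2.10×10⁹ m.

R ≈ 2.10×10⁹ m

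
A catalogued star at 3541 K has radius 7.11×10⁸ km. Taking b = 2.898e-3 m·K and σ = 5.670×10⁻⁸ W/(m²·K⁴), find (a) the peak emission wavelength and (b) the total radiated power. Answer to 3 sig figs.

(a) λ_max = b/T = 2.898×10⁻³/3541 = 8.184×10⁻⁷ m = 0.818 μm.
Surface area A = 4πR² = 4π(7.11×10¹¹ m)² = 6.35256×10²⁴ m².
(b) P = σAT⁴ = 5.670×10⁻⁸×6.35256×10²⁴×(3541)⁴ = 5.66×10³¹ W.

λ_max ≈ 0.818 μm; P ≈ 5.66×10³¹ W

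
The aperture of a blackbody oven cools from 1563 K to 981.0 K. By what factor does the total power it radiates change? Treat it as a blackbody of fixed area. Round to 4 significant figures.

P₂/P₁ ≈ 0.1552

P ∝ T⁴, so P₂/P₁ = (T₂/T₁)⁴ = (981.0/1563)⁴ = (0.627639)⁴ = 0.1552.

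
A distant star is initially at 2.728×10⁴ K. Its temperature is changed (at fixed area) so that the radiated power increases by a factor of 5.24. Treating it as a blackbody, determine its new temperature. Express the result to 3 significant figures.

T₂ ≈ 4.13×10⁴ K

P ∝ T⁴, so T₂/T₁ = (P₂/P₁)^(1/4) = (5.24)^(1/4) = 1.51298.
T₂ = 2.728×10⁴ × 1.51298 = 4.13×10⁴ K.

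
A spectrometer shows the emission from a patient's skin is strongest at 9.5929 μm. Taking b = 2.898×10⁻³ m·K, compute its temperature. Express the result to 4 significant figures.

T ≈ 302.1 K

Wien's law gives T = b/λ_max = (2.898×10⁻³ m·K)/(9.5929×10⁻⁶ m) = 302.1 K.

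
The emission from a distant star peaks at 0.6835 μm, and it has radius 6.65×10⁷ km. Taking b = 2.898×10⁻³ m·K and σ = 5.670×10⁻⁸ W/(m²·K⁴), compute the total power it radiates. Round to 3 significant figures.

P ≈ 1.02×10³⁰ W

Wien's law: T = b/λ_max = 2.898×10⁻³/6.835×10⁻⁷ = 4239.94 K.
Surface area A = 4πR² = 4π(6.65×10¹⁰ m)² = 5.55716×10²² m².
Then P = σAT⁴ = 5.670×10⁻⁸×5.55716×10²²×(4239.94)⁴ = 1.02×10³⁰ W.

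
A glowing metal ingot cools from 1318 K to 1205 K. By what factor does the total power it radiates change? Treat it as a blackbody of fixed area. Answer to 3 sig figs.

P₂/P₁ ≈ 0.699

P ∝ T⁴, so P₂/P₁ = (T₂/T₁)⁴ = (1205/1318)⁴ = (0.914264)⁴ = 0.699.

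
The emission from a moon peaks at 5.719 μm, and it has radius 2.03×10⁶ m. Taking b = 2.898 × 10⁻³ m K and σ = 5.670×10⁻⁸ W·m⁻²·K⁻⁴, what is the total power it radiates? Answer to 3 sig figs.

P ≈ 1.94×10¹⁷ W

Wien's law: T = b/λ_max = 2.898×10⁻³/5.719×10⁻⁶ = 506.732 K.
Surface area A = 4πR² = 4π(2.03×10⁶ m)² = 5.17848×10¹³ m².
Then P = σAT⁴ = 5.670×10⁻⁸×5.17848×10¹³×(506.732)⁴ = 1.94×10¹⁷ W.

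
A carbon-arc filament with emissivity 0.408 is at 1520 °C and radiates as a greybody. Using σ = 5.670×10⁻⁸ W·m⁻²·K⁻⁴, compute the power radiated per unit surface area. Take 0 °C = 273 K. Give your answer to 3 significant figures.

I ≈ 2.39×10⁵ W/m²

T = 1520 °C + 273 = 1793 K.
Stefan–Boltzmann: I = εσT⁴ = 0.408 × 5.670×10⁻⁸ × (1793)⁴ = 2.39×10⁵ W/m².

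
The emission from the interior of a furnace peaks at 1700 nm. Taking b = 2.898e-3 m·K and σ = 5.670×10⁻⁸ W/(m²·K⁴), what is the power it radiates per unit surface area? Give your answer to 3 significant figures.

Wien's law: T = b/λ_max = 2.898×10⁻³/1.700×10⁻⁶ = 1704.71 K.
Then I = σT⁴ = 5.670×10⁻⁸×(1704.71)⁴ = 4.79×10⁵ W/m².

I ≈ 4.79×10⁵ W/m²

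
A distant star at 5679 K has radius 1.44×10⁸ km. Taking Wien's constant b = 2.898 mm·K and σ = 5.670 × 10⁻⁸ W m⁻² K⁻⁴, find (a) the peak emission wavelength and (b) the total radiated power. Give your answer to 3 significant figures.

(a) λ_max = b/T = 2.898×10⁻³/5679 = 5.103×10⁻⁷ m = 0.510 μm.
Surface area A = 4πR² = 4π(1.44×10¹¹ m)² = 2.60576×10²³ m².
(b) P = σAT⁴ = 5.670×10⁻⁸×2.60576×10²³×(5679)⁴ = 1.54×10³¹ W.

λ_max ≈ 0.510 μm; P ≈ 1.54×10³¹ W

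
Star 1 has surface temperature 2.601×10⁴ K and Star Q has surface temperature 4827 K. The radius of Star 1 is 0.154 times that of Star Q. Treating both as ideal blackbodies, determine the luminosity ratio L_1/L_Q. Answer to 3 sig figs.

L_1/L_Q ≈ 20.0

L ∝ R²T⁴, so L_1/L_Q = (R_1/R_Q)²(T_1/T_Q)⁴ = (0.154)² × (2.601×10⁴/4827)⁴ = 0.023716 × 843.048 = 20.0.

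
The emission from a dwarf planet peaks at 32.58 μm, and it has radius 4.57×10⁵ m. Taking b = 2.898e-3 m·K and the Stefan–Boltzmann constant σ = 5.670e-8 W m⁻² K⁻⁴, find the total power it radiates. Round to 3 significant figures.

P ≈ 9.32×10¹² W

Wien's law: T = b/λ_max = 2.898×10⁻³/3.258×10⁻⁵ = 88.9503 K.
Surface area A = 4πR² = 4π(4.57×10⁵ m)² = 2.62447×10¹² m².
Then P = σAT⁴ = 5.670×10⁻⁸×2.62447×10¹²×(88.9503)⁴ = 9.32×10¹² W.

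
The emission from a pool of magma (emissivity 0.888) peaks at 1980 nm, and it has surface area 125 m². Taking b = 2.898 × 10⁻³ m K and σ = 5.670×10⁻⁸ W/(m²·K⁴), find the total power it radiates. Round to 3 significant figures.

P ≈ 2.89×10⁷ W

Wien's law: T = b/λ_max = 2.898×10⁻³/1.980×10⁻⁶ = 1463.64 K.
Area A = 125 m².
Then P = εσAT⁴ = 0.888×5.670×10⁻⁸×125×(1463.64)⁴ = 2.89×10⁷ W.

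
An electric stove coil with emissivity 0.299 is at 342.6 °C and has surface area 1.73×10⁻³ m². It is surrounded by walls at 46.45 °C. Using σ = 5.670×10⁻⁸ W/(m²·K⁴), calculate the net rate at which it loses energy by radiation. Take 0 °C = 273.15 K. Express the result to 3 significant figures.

Net loss ≈ 3.91 W

T = 342.6 °C + 273.15 = 615.75 K.
Surroundings: T = 46.45 °C + 273.15 = 319.60 K.
Area A = 1.73×10⁻³ m².
Net radiated power P_net = εσA(T⁴ − T₀⁴) = 0.299×5.670×10⁻⁸×1.73×10⁻³×(615.75⁴ − 319.60⁴).
T⁴ − T₀⁴ = 1.43753×10¹¹ − 1.04334×10¹⁰ = 1.33320×10¹¹ K⁴, so P_net = 3.91 W.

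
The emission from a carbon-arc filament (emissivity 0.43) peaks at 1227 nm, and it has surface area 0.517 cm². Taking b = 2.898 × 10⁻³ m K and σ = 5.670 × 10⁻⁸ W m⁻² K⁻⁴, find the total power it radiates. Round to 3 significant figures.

P ≈ 39.2 W

Wien's law: T = b/λ_max = 2.898×10⁻³/1.227×10⁻⁶ = 2361.86 K.
Area A = 0.517 cm² = 5.17×10⁻⁵ m².
Then P = εσAT⁴ = 0.43×5.670×10⁻⁸×5.17×10⁻⁵×(2361.86)⁴ = 39.2 W.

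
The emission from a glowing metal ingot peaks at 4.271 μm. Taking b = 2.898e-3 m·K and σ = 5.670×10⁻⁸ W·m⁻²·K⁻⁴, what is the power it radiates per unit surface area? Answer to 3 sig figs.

Wien's law: T = b/λ_max = 2.898×10⁻³/4.271×10⁻⁶ = 678.530 K.
Then I = σT⁴ = 5.670×10⁻⁸×(678.530)⁴ = 1.20×10⁴ W/m².

I ≈ 1.20×10⁴ W/m²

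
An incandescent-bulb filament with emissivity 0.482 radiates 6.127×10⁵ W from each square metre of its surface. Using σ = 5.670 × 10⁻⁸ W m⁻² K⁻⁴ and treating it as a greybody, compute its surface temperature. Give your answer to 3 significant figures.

T ≈ 2.18×10³ K

I = εσT⁴, so T = (I/εσ)^(1/4) = (6.127×10⁵/(0.482×5.670×10⁻⁸))^(1/4) = 2.18×10³ K.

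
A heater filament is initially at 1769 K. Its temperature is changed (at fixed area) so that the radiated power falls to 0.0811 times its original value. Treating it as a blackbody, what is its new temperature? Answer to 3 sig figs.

T₂ ≈ 944 K

P ∝ T⁴, so T₂/T₁ = (P₂/P₁)^(1/4) = (0.0811)^(1/4) = 0.533648.
T₂ = 1769 × 0.533648 = 944 K.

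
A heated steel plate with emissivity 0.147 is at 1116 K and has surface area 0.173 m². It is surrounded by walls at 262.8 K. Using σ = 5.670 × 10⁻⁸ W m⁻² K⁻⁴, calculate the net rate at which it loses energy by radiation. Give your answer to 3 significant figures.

Net loss ≈ 2.23×10³ W

Area A = 0.173 m².
Net radiated power P_net = εσA(T⁴ − T₀⁴) = 0.147×5.670×10⁻⁸×0.173×(1116⁴ − 262.8⁴).
T⁴ − T₀⁴ = 1.55116×10¹² − 4.76981×10⁹ = 1.54639×10¹² K⁴, so P_net = 2.23×10³ W.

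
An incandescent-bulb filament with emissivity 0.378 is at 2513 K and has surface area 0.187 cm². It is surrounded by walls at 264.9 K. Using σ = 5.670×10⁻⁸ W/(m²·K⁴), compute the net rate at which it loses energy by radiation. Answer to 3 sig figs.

Area A = 0.187 cm² = 1.87×10⁻⁵ m².
Net radiated power P_net = εσA(T⁴ − T₀⁴) = 0.378×5.670×10⁻⁸×1.87×10⁻⁵×(2513⁴ − 264.9⁴).
T⁴ − T₀⁴ = 3.98814×10¹³ − 4.92411×10⁹ = 3.98765×10¹³ K⁴, so P_net = 16.0 W.

Net loss ≈ 16.0 W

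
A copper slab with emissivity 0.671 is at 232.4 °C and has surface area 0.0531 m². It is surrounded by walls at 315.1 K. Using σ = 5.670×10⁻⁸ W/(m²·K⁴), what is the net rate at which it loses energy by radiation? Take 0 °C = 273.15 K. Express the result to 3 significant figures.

T = 232.4 °C + 273.15 = 505.55 K.
Area A = 0.0531 m².
Net radiated power P_net = εσA(T⁴ − T₀⁴) = 0.671×5.670×10⁻⁸×0.0531×(505.55⁴ − 315.1⁴).
T⁴ − T₀⁴ = 6.53215×10¹⁰ − 9.85811×10⁹ = 5.54634×10¹⁰ K⁴, so P_net = 112 W.

Net loss ≈ 112 W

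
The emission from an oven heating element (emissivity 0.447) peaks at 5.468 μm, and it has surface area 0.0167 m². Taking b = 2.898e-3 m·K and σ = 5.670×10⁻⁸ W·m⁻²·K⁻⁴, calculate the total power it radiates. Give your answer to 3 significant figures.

P ≈ 33.4 W

Wien's law: T = b/λ_max = 2.898×10⁻³/5.468×10⁻⁶ = 529.993 K.
Area A = 0.0167 m².
Then P = εσAT⁴ = 0.447×5.670×10⁻⁸×0.0167×(529.993)⁴ = 33.4 W.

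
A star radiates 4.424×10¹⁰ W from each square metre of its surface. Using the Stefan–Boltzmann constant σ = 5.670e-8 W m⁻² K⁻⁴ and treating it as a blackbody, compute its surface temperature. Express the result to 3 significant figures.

I = σT⁴, so T = (I/σ)^(1/4) = (4.424×10¹⁰/(5.670×10⁻⁸))^(1/4) = 2.97×10⁴ K.

T ≈ 2.97×10⁴ K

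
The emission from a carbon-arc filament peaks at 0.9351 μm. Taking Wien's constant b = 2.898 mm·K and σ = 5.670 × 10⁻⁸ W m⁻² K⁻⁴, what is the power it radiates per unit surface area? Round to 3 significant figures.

I ≈ 5.23×10⁶ W/m²

Wien's law: T = b/λ_max = 2.898×10⁻³/9.351×10⁻⁷ = 3099.13 K.
Then I = σT⁴ = 5.670×10⁻⁸×(3099.13)⁴ = 5.23×10⁶ W/m².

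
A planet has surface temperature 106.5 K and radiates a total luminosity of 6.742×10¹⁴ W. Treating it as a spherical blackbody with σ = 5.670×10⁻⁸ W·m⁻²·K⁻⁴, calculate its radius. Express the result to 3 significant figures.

R ≈ 2.71×10⁶ m

L = 4πR²σT⁴ ⇒ R = √(L/(4πσT⁴)).
σT⁴ = 7.29426 W/m², so R = √(6.742×10¹⁴/(4π×7.29426)) = 2.71×10⁶ m.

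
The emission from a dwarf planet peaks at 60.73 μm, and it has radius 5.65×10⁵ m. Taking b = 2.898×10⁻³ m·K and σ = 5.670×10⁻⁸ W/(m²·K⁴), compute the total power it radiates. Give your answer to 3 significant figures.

Wien's law: T = b/λ_max = 2.898×10⁻³/6.073×10⁻⁵ = 47.7194 K.
Surface area A = 4πR² = 4π(5.65×10⁵ m)² = 4.01150×10¹² m².
Then P = σAT⁴ = 5.670×10⁻⁸×4.01150×10¹²×(47.7194)⁴ = 1.18×10¹² W.

P ≈ 1.18×10¹² W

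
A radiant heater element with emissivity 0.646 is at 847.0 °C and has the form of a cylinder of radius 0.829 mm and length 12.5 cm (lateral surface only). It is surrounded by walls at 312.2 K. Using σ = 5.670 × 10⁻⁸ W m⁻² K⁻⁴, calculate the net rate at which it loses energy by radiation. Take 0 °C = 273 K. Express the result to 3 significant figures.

T = 847.0 °C + 273 = 1120.0 K.
Lateral area A = 2πrL = 2π×8.29×10⁻⁴×0.125 = 6.51095×10⁻⁴ m².
Net radiated power P_net = εσA(T⁴ − T₀⁴) = 0.646×5.670×10⁻⁸×6.51095×10⁻⁴×(1120.0⁴ − 312.2⁴).
T⁴ − T₀⁴ = 1.57352×10¹² − 9.50017×10⁹ = 1.56402×10¹² K⁴, so P_net = 37.3 W.

Net loss ≈ 37.3 W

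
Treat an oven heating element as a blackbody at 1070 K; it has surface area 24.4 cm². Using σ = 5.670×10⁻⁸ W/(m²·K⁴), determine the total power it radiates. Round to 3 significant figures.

P ≈ 181 W

Area A = 24.4 cm² = 2.44×10⁻³ m².
P = σAT⁴ = 5.670×10⁻⁸ × 2.44×10⁻³ × (1070)⁴ = 181 W.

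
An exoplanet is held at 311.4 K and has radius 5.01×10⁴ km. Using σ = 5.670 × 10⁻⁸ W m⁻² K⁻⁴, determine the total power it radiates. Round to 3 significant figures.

P ≈ 1.68×10¹⁹ W

Surface area A = 4πR² = 4π(5.01×10⁷ m)² = 3.15417×10¹⁶ m².
P = σAT⁴ = 5.670×10⁻⁸ × 3.15417×10¹⁶ × (311.4)⁴ = 1.68×10¹⁹ W.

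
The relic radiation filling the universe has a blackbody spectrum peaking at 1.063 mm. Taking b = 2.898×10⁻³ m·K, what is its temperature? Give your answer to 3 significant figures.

T ≈ 2.73 K

Wien's law gives T = b/λ_max = (2.898×10⁻³ m·K)/(1.063×10⁻³ m) = 2.73 K.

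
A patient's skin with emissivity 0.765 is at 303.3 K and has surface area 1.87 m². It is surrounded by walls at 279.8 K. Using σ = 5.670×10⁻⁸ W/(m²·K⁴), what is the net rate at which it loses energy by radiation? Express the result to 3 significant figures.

Net loss ≈ 189 W

Area A = 1.87 m².
Net radiated power P_net = εσA(T⁴ − T₀⁴) = 0.765×5.670×10⁻⁸×1.87×(303.3⁴ − 279.8⁴).
T⁴ − T₀⁴ = 8.46232×10⁹ − 6.12902×10⁹ = 2.33330×10⁹ K⁴, so P_net = 189 W.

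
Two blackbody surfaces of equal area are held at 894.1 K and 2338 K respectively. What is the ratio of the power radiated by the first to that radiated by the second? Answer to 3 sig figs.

P₁/P₂ ≈ 0.0214

With equal areas, P₁/P₂ = (T₁/T₂)⁴ = (894.1/2338)⁴ = 0.0214.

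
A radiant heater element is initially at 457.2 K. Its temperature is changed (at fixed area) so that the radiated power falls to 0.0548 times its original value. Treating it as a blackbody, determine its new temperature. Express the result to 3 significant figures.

T₂ ≈ 221 K

P ∝ T⁴, so T₂/T₁ = (P₂/P₁)^(1/4) = (0.0548)^(1/4) = 0.483833.
T₂ = 457.2 × 0.483833 = 221 K.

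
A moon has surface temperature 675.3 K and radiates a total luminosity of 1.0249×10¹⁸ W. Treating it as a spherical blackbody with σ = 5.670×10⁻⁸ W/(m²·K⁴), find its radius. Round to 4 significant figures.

R ≈ 2.630×10⁶ m

L = 4πR²σT⁴ ⇒ R = √(L/(4πσT⁴)).
σT⁴ = 11791.5 W/m², so R = √(1.0249×10¹⁸/(4π×11791.5)) = 2.630×10⁶ m.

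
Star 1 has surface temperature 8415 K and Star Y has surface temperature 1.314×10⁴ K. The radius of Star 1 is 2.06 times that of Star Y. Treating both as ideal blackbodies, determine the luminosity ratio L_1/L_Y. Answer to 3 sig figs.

L ∝ R²T⁴, so L_1/L_Y = (R_1/R_Y)²(T_1/T_Y)⁴ = (2.06)² × (8415/1.314×10⁴)⁴ = 4.2436 × 0.168203 = 0.714.

L_1/L_Y ≈ 0.714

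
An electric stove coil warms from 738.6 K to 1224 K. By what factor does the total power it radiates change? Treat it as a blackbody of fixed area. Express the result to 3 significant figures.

P₂/P₁ ≈ 7.54

P ∝ T⁴, so P₂/P₁ = (T₂/T₁)⁴ = (1224/738.6)⁴ = (1.65719)⁴ = 7.54.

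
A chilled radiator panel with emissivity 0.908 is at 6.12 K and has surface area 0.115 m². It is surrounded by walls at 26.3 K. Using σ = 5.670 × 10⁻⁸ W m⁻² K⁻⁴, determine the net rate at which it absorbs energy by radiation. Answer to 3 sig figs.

Net gain ≈ 2.82×10⁻³ W

Area A = 0.115 m².
Net radiated power P_net = εσA(T⁴ − T₀⁴) = 0.908×5.670×10⁻⁸×0.115×(6.12⁴ − 26.3⁴).
T⁴ − T₀⁴ = 1402.83 − 4.78435×10⁵ = -4.77032×10⁵ K⁴, so P_net = -2.82×10⁻³ W — negative, meaning a net gain of 2.82×10⁻³ W.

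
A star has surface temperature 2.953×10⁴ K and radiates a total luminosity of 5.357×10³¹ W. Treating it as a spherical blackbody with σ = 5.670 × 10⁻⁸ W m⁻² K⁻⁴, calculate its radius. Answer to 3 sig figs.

R ≈ 9.94×10⁹ m

L = 4πR²σT⁴ ⇒ R = √(L/(4πσT⁴)).
σT⁴ = 4.31158×10¹⁰ W/m², so R = √(5.357×10³¹/(4π×4.31158×10¹⁰)) = 9.94×10⁹ m.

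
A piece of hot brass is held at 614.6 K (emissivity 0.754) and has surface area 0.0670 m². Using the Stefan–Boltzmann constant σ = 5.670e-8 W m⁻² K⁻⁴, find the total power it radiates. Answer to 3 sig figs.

P ≈ 409 W

Area A = 0.0670 m².
P = εσAT⁴ = 0.754 × 5.670×10⁻⁸ × 0.0670 × (614.6)⁴ = 409 W.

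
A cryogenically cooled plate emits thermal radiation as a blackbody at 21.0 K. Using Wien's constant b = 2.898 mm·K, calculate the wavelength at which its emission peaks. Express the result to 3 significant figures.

Wien's displacement law: λ_max = b/T = (2.898×10⁻³ m·K)/(21.0 K) = 1.380×10⁻⁴ m.
That is 1.38×10⁻⁴ m, in the infrared range.

λ_max ≈ 1.38×10⁻⁴ m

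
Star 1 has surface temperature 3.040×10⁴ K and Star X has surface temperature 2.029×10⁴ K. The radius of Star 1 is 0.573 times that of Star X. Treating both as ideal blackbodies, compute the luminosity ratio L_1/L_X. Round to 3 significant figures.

L_1/L_X ≈ 1.65

L ∝ R²T⁴, so L_1/L_X = (R_1/R_X)²(T_1/T_X)⁴ = (0.573)² × (3.040×10⁴/2.029×10⁴)⁴ = 0.328329 × 5.03925 = 1.65.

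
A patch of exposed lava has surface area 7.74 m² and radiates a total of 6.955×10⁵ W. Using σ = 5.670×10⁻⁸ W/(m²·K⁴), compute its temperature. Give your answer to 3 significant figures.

Area A = 7.74 m².
P = σAT⁴ ⇒ T = (P/(σA))^(1/4) = (6.955×10⁵/(5.670×10⁻⁸×7.74))^(1/4) = 1.12×10³ K.

T ≈ 1.12×10³ K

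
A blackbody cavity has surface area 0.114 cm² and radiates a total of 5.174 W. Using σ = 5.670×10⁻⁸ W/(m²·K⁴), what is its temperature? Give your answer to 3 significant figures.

Area A = 0.114 cm² = 1.14×10⁻⁵ m².
P = σAT⁴ ⇒ T = (P/(σA))^(1/4) = (5.174/(5.670×10⁻⁸×1.14×10⁻⁵))^(1/4) = 1.68×10³ K.

T ≈ 1.68×10³ K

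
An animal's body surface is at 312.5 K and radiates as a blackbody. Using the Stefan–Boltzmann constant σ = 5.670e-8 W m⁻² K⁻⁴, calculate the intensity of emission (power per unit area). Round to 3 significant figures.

I ≈ 541 W/m²

Stefan–Boltzmann: I = σT⁴ = 5.670×10⁻⁸ × (312.5)⁴ = 541 W/m².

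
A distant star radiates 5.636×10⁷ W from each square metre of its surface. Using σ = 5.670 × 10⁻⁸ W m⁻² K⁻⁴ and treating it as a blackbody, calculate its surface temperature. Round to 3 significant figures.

T ≈ 5.61×10³ K

I = σT⁴, so T = (I/σ)^(1/4) = (5.636×10⁷/(5.670×10⁻⁸))^(1/4) = 5.61×10³ K.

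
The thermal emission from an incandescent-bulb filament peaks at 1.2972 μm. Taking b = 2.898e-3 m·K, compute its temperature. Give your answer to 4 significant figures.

Wien's law gives T = b/λ_max = (2.898×10⁻³ m·K)/(1.2972×10⁻⁶ m) = 2234 K.

T ≈ 2234 K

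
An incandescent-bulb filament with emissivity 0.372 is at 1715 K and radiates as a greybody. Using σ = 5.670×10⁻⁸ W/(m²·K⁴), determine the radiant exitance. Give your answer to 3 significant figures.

Stefan–Boltzmann: I = εσT⁴ = 0.372 × 5.670×10⁻⁸ × (1715)⁴ = 1.82×10⁵ W/m².

I ≈ 1.82×10⁵ W/m²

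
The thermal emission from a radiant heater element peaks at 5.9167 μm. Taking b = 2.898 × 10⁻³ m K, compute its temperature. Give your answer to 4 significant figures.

T ≈ 489.8 K

Wien's law gives T = b/λ_max = (2.898×10⁻³ m·K)/(5.9167×10⁻⁶ m) = 489.8 K.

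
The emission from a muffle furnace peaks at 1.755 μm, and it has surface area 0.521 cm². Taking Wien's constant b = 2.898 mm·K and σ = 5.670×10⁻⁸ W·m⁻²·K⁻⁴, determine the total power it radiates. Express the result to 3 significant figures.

Wien's law: T = b/λ_max = 2.898×10⁻³/1.755×10⁻⁶ = 1651.28 K.
Area A = 0.521 cm² = 5.21×10⁻⁵ m².
Then P = σAT⁴ = 5.670×10⁻⁸×5.21×10⁻⁵×(1651.28)⁴ = 22.0 W.

P ≈ 22.0 W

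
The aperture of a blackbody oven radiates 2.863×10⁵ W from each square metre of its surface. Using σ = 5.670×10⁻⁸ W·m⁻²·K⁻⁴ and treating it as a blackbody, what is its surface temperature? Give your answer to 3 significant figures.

T ≈ 1.50×10³ K

I = σT⁴, so T = (I/σ)^(1/4) = (2.863×10⁵/(5.670×10⁻⁸))^(1/4) = 1.50×10³ K.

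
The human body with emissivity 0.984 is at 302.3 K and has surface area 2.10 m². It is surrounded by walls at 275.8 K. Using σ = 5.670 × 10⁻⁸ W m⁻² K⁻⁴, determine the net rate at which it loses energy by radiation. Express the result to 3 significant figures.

Area A = 2.10 m².
Net radiated power P_net = εσA(T⁴ − T₀⁴) = 0.984×5.670×10⁻⁸×2.10×(302.3⁴ − 275.8⁴).
T⁴ − T₀⁴ = 8.35127×10⁹ − 5.78598×10⁹ = 2.56529×10⁹ K⁴, so P_net = 301 W.

Net loss ≈ 301 W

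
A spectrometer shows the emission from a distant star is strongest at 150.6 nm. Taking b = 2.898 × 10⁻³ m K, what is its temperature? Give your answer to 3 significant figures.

T ≈ 1.92×10⁴ K

Wien's law gives T = b/λ_max = (2.898×10⁻³ m·K)/(1.506×10⁻⁷ m) = 1.92×10⁴ K.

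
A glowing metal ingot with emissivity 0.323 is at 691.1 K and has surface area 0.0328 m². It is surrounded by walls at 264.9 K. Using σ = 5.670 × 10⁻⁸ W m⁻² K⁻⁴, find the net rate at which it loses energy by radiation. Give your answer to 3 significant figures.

Net loss ≈ 134 W

Area A = 0.0328 m².
Net radiated power P_net = εσA(T⁴ − T₀⁴) = 0.323×5.670×10⁻⁸×0.0328×(691.1⁴ − 264.9⁴).
T⁴ − T₀⁴ = 2.28120×10¹¹ − 4.92411×10⁹ = 2.23196×10¹¹ K⁴, so P_net = 134 W.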